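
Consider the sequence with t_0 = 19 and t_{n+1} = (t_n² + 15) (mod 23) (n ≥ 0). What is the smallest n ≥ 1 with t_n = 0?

3

t_0 = 19, t_1 = 8, t_2 = 10, t_3 = 0, t_4 = 15, t_5 = 10.
Since t_5 = t_2 = 10, the sequence is eventually periodic: after a pre-period of length 2 it cycles with period 3.
The value 0 first appears (with n ≥ 1) at t_3.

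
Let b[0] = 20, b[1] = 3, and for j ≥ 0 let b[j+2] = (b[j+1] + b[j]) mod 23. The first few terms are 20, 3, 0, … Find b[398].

We have b[0] = 20; b[1] = 3; b[2] = 0; b[3] = 3; b[4] = 3; b[5] = 6; b[6] = 9; b[7] = 15; b[8] = 1; b[9] = 16; b[10] = 17; b[11] = 10; b[12] = 4; b[13] = 14; b[14] = 18; b[15] = 9; b[16] = 4; b[17] = 13; b[18] = 17; b[19] = 7; b[20] = 1; b[21] = 8; b[22] = 9; b[23] = 17; b[24] = 3; b[25] = 20; b[26] = 0; b[27] = 20; b[28] = 20; b[29] = 17; b[30] = 14; b[31] = 8; b[32] = 22; b[33] = 7; b[34] = 6; b[35] = 13; b[36] = 19; b[37] = 9; b[38] = 5; b[39] = 14; b[40] = 19; b[41] = 10; b[42] = 6; b[43] = 16; b[44] = 22; b[45] = 15; b[46] = 14; b[47] = 6; b[48] = 20; b[49] = 3.
Since (b[48], b[49]) = (b[0], b[1]) = (20, 3) (two consecutive terms determine the rest), the sequence is periodic with period 48.
(398 - 0) mod 48 = 14, so b[398] = b[14] = 18.

18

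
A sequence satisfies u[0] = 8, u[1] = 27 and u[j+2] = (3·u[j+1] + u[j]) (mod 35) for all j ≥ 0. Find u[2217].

1

u[0] = 8; u[1] = 27; u[2] = 19; u[3] = 14; u[4] = 26; u[5] = 22; u[6] = 22; u[7] = 18; u[8] = 6; u[9] = 1; u[10] = 9; u[11] = 28; u[12] = 23; u[13] = 27; u[14] = 34; u[15] = 24; u[16] = 1; u[17] = 27; u[18] = 12; u[19] = 28; u[20] = 26; u[21] = 1; u[22] = 29; u[23] = 18; u[24] = 13; u[25] = 22; u[26] = 9; u[27] = 14; u[28] = 16; u[29] = 27; u[30] = 27; u[31] = 3; u[32] = 1; u[33] = 6; u[34] = 19; u[35] = 28; u[36] = 33; u[37] = 22; u[38] = 29; u[39] = 4; u[40] = 6; u[41] = 22; u[42] = 2; u[43] = 28; u[44] = 16; u[45] = 6; u[46] = 34; u[47] = 3; u[48] = 8; u[49] = 27.
The sequence repeats with period 48.
(2217 - 0) mod 48 = 9, so u[2217] = u[9] = 1.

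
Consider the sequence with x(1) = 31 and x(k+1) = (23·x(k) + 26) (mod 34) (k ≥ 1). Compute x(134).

Listing terms: x(1) = 31, x(2) = 25, x(3) = 23, x(4) = 11, x(5) = 7, x(6) = 17, x(7) = 9, x(8) = 29, x(9) = 13, x(10) = 19, x(11) = 21, x(12) = 33, x(13) = 3, x(14) = 27, x(15) = 1, x(16) = 15, x(17) = 31.
The sequence repeats with period 16.
So x(134) = x(1 + ((134-1) mod 16)) = x(6) = 17.

17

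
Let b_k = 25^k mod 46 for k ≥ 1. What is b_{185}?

We have b_1 = 25,  b_2 = 27,  b_3 = 31,  b_4 = 39,  b_5 = 9,  b_6 = 41,  b_7 = 13,  b_8 = 3,  b_9 = 29,  b_{10} = 35,  b_{11} = 1,  b_{12} = 25.
Since b_{12} = b_1 = 25, the sequence is periodic with period 11.
So b_{185} = b_{1 + ((185-1) mod 11)} = b_9 = 29.

29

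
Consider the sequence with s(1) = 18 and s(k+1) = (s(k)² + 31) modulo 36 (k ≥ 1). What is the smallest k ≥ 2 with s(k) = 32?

5

We have s(1) = 18,  s(2) = 31,  s(3) = 20,  s(4) = 35,  s(5) = 32,  s(6) = 11,  s(7) = 8,  s(8) = 23,  s(9) = 20.
Since s(9) = s(3) = 20, the sequence is eventually periodic: after a pre-period of length 2 it cycles with period 6.
The value 32 first appears (with k ≥ 2) at s(5).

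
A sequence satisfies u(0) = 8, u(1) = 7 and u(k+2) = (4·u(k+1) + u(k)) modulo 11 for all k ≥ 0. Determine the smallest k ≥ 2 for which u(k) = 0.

Computing terms: u(0) = 8; u(1) = 7; u(2) = 3; u(3) = 8; u(4) = 2; u(5) = 5; u(6) = 0; u(7) = 5; u(8) = 9; u(9) = 8; u(10) = 8; u(11) = 7.
Since (u(10), u(11)) = (u(0), u(1)) = (8, 7) (two consecutive terms determine the rest), the sequence is periodic with period 10.
The value 0 first appears (with k ≥ 2) at u(6).

6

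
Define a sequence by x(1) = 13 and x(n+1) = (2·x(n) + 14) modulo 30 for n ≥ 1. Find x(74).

Computing terms: x(1) = 13,  x(2) = 10,  x(3) = 4,  x(4) = 22,  x(5) = 28,  x(6) = 10.
Since x(6) = x(2) = 10, the sequence is eventually periodic: after a pre-period of length 1 it cycles with period 4.
For n ≥ 2, x(n) depends only on (n - 2) mod 4. (74 - 2) mod 4 = 0, so x(74) = x(2) = 10.

10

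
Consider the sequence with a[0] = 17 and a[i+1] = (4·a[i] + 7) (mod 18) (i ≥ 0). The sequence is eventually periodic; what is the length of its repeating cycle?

9

We have a[0] = 17; a[1] = 3; a[2] = 1; a[3] = 11; a[4] = 15; a[5] = 13; a[6] = 5; a[7] = 9; a[8] = 7; a[9] = 17.
The sequence repeats with period 9.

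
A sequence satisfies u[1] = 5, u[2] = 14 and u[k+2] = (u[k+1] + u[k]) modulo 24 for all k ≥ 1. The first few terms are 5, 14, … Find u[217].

We have u[1] = 5, u[2] = 14, u[3] = 19, u[4] = 9, u[5] = 4, u[6] = 13, u[7] = 17, u[8] = 6, u[9] = 23, u[10] = 5, u[11] = 4, u[12] = 9, u[13] = 13, u[14] = 22, u[15] = 11, u[16] = 9, u[17] = 20, u[18] = 5, u[19] = 1, u[20] = 6, u[21] = 7, u[22] = 13, u[23] = 20, u[24] = 9, u[25] = 5, u[26] = 14.
The sequence repeats with period 24.
So u[217] = u[1 + ((217-1) mod 24)] = u[1] = 5.

5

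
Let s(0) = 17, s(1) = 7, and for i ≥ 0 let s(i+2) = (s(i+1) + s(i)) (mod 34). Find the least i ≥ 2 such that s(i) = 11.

We have s(0) = 17, s(1) = 7, s(2) = 24, s(3) = 31, s(4) = 21, s(5) = 18, s(6) = 5, s(7) = 23, s(8) = 28, s(9) = 17, s(10) = 11, s(11) = 28, s(12) = 5, s(13) = 33, s(14) = 4, s(15) = 3, s(16) = 7, s(17) = 10, s(18) = 17, s(19) = 27, s(20) = 10, s(21) = 3, s(22) = 13, s(23) = 16, s(24) = 29, s(25) = 11, s(26) = 6, s(27) = 17, s(28) = 23, s(29) = 6, s(30) = 29, s(31) = 1, s(32) = 30, s(33) = 31, s(34) = 27, s(35) = 24, s(36) = 17, s(37) = 7.
The sequence repeats with period 36.
The value 11 first appears (with i ≥ 2) at s(10).

10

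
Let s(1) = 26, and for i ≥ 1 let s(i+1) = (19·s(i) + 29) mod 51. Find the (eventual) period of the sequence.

24

We have s(1) = 26; s(2) = 13; s(3) = 21; s(4) = 20; s(5) = 1; s(6) = 48; s(7) = 23; s(8) = 7; s(9) = 9; s(10) = 47; s(11) = 4; s(12) = 3; s(13) = 35; s(14) = 31; s(15) = 6; s(16) = 41; s(17) = 43; s(18) = 30; s(19) = 38; s(20) = 37; s(21) = 18; s(22) = 14; s(23) = 40; s(24) = 24; s(25) = 26.
Since s(25) = s(1) = 26, the sequence is periodic with period 24.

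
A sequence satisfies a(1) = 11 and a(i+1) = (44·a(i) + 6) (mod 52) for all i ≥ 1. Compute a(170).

22

a(1) = 11; a(2) = 22; a(3) = 38; a(4) = 14; a(5) = 50; a(6) = 22.
Since a(6) = a(2) = 22, the sequence is eventually periodic: after a pre-period of length 1 it cycles with period 4.
For i ≥ 2, a(i) depends only on (i - 2) mod 4. (170 - 2) mod 4 = 0, so a(170) = a(2) = 22.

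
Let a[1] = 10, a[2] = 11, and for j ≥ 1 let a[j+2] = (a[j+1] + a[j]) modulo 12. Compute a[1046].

Computing terms: a[1] = 10, a[2] = 11, a[3] = 9, a[4] = 8, a[5] = 5, a[6] = 1, a[7] = 6, a[8] = 7, a[9] = 1, a[10] = 8, a[11] = 9, a[12] = 5, a[13] = 2, a[14] = 7, a[15] = 9, a[16] = 4, a[17] = 1, a[18] = 5, a[19] = 6, a[20] = 11, a[21] = 5, a[22] = 4, a[23] = 9, a[24] = 1, a[25] = 10, a[26] = 11.
Since (a[25], a[26]) = (a[1], a[2]) = (10, 11) (two consecutive terms determine the rest), the sequence is periodic with period 24.
(1046 - 1) mod 24 = 13, so a[1046] = a[14] = 7.

7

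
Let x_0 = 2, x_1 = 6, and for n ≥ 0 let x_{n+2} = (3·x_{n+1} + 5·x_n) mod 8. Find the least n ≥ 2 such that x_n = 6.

7

x_0 = 2,  x_1 = 6,  x_2 = 4,  x_3 = 2,  x_4 = 2,  x_5 = 0,  x_6 = 2,  x_7 = 6.
The sequence repeats with period 6.
The value 6 next appears (with n ≥ 2) at x_7.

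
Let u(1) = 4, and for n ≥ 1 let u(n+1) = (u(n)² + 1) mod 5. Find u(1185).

Listing terms: u(1) = 4,  u(2) = 2,  u(3) = 0,  u(4) = 1,  u(5) = 2.
Since u(5) = u(2) = 2, the sequence is eventually periodic: after a pre-period of length 1 it cycles with period 3.
For n ≥ 2, u(n) depends only on (n - 2) mod 3. (1185 - 2) mod 3 = 1, so u(1185) = u(3) = 0.

0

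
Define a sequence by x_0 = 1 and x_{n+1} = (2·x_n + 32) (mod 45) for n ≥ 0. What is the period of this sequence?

Computing terms: x_0 = 1; x_1 = 34; x_2 = 10; x_3 = 7; x_4 = 1.
Since x_4 = x_0 = 1, the sequence is periodic with period 4.

4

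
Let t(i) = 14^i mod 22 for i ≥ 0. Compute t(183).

16

We have t(0) = 1, t(1) = 14, t(2) = 20, t(3) = 16, t(4) = 4, t(5) = 12, t(6) = 14.
Since t(6) = t(1) = 14, the sequence is eventually periodic: after a pre-period of length 1 it cycles with period 5.
For i ≥ 1, t(i) depends only on (i - 1) mod 5. (183 - 1) mod 5 = 2, so t(183) = t(3) = 16.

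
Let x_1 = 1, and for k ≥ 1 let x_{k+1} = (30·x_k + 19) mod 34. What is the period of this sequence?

Listing terms: x_1 = 1, x_2 = 15, x_3 = 27, x_4 = 13, x_5 = 1.
Since x_5 = x_1 = 1, the sequence is periodic with period 4.

4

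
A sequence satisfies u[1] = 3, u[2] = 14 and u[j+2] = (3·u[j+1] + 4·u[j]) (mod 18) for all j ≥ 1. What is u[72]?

Listing terms: u[1] = 3, u[2] = 14, u[3] = 0, u[4] = 2, u[5] = 6, u[6] = 8, u[7] = 12, u[8] = 14, u[9] = 0.
Since (u[8], u[9]) = (u[2], u[3]) = (14, 0) (two consecutive terms determine the rest), the sequence is eventually periodic: after a pre-period of length 1 it cycles with period 6.
For j ≥ 2, u[j] depends only on (j - 2) mod 6. (72 - 2) mod 6 = 4, so u[72] = u[6] = 8.

8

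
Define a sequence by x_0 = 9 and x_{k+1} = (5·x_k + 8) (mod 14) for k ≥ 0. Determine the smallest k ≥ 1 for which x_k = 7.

Listing terms: x_0 = 9; x_1 = 11; x_2 = 7; x_3 = 1; x_4 = 13; x_5 = 3; x_6 = 9.
The sequence repeats with period 6.
The value 7 first appears (with k ≥ 1) at x_2.

2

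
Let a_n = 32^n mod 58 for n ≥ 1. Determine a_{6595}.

a_1 = 32,  a_2 = 38,  a_3 = 56,  a_4 = 52,  a_5 = 40,  a_6 = 4,  a_7 = 12,  a_8 = 36,  a_9 = 50,  a_{10} = 34,  a_{11} = 44,  a_{12} = 16,  a_{13} = 48,  a_{14} = 28,  a_{15} = 26,  a_{16} = 20,  a_{17} = 2,  a_{18} = 6,  a_{19} = 18,  a_{20} = 54,  a_{21} = 46,  a_{22} = 22,  a_{23} = 8,  a_{24} = 24,  a_{25} = 14,  a_{26} = 42,  a_{27} = 10,  a_{28} = 30,  a_{29} = 32.
Since a_{29} = a_1 = 32, the sequence is periodic with period 28.
So a_{6595} = a_{1 + ((6595-1) mod 28)} = a_{15} = 26.

26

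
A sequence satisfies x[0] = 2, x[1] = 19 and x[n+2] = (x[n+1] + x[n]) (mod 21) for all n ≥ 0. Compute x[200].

5

We have x[0] = 2, x[1] = 19, x[2] = 0, x[3] = 19, x[4] = 19, x[5] = 17, x[6] = 15, x[7] = 11, x[8] = 5, x[9] = 16, x[10] = 0, x[11] = 16, x[12] = 16, x[13] = 11, x[14] = 6, x[15] = 17, x[16] = 2, x[17] = 19.
The sequence repeats with period 16.
So x[200] = x[0 + ((200-0) mod 16)] = x[8] = 5.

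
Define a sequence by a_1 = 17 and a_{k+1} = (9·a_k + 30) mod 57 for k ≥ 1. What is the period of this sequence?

We have a_1 = 17,  a_2 = 12,  a_3 = 24,  a_4 = 18,  a_5 = 21,  a_6 = 48,  a_7 = 6,  a_8 = 27,  a_9 = 45,  a_{10} = 36,  a_{11} = 12.
Since a_{11} = a_2 = 12, the sequence is eventually periodic: after a pre-period of length 1 it cycles with period 9.

9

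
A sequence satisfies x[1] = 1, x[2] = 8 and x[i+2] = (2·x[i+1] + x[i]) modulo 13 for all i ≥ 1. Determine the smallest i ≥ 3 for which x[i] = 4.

3

Listing terms: x[1] = 1,  x[2] = 8,  x[3] = 4,  x[4] = 3,  x[5] = 10,  x[6] = 10,  x[7] = 4,  x[8] = 5,  x[9] = 1,  x[10] = 7,  x[11] = 2,  x[12] = 11,  x[13] = 11,  x[14] = 7,  x[15] = 12,  x[16] = 5,  x[17] = 9,  x[18] = 10,  x[19] = 3,  x[20] = 3,  x[21] = 9,  x[22] = 8,  x[23] = 12,  x[24] = 6,  x[25] = 11,  x[26] = 2,  x[27] = 2,  x[28] = 6,  x[29] = 1,  x[30] = 8.
The sequence repeats with period 28.
The value 4 first appears (with i ≥ 3) at x[3].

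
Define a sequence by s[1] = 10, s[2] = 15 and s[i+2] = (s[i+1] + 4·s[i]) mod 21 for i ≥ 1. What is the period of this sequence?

Listing terms: s[1] = 10, s[2] = 15, s[3] = 13, s[4] = 10, s[5] = 20, s[6] = 18, s[7] = 14, s[8] = 2, s[9] = 16, s[10] = 3, s[11] = 4, s[12] = 16, s[13] = 11, s[14] = 12, s[15] = 14, s[16] = 20, s[17] = 13, s[18] = 9, s[19] = 19, s[20] = 13, s[21] = 5, s[22] = 15, s[23] = 14, s[24] = 11, s[25] = 4, s[26] = 6, s[27] = 1, s[28] = 4, s[29] = 8, s[30] = 3, s[31] = 14, s[32] = 5, s[33] = 19, s[34] = 18, s[35] = 10, s[36] = 19, s[37] = 17, s[38] = 9, s[39] = 14, s[40] = 8, s[41] = 1, s[42] = 12, s[43] = 16, s[44] = 1, s[45] = 2, s[46] = 6, s[47] = 14, s[48] = 17, s[49] = 10, s[50] = 15.
The sequence repeats with period 48.

48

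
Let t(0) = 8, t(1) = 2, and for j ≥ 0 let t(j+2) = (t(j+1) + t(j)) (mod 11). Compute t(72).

We have t(0) = 8,  t(1) = 2,  t(2) = 10,  t(3) = 1,  t(4) = 0,  t(5) = 1,  t(6) = 1,  t(7) = 2,  t(8) = 3,  t(9) = 5,  t(10) = 8,  t(11) = 2.
Since (t(10), t(11)) = (t(0), t(1)) = (8, 2) (two consecutive terms determine the rest), the sequence is periodic with period 10.
So t(72) = t(0 + ((72-0) mod 10)) = t(2) = 10.

10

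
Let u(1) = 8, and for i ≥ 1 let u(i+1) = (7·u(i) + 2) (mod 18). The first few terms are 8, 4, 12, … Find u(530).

Listing terms: u(1) = 8; u(2) = 4; u(3) = 12; u(4) = 14; u(5) = 10; u(6) = 0; u(7) = 2; u(8) = 16; u(9) = 6; u(10) = 8.
The sequence repeats with period 9.
So u(530) = u(1 + ((530-1) mod 9)) = u(8) = 16.

16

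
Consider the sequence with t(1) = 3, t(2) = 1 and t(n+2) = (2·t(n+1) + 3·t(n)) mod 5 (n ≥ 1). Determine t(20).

0

We have t(1) = 3; t(2) = 1; t(3) = 1; t(4) = 0; t(5) = 3; t(6) = 1.
The sequence repeats with period 4.
(20 - 1) mod 4 = 3, so t(20) = t(4) = 0.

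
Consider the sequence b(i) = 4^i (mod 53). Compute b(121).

b(1) = 4, b(2) = 16, b(3) = 11, b(4) = 44, b(5) = 17, b(6) = 15, b(7) = 7, b(8) = 28, b(9) = 6, b(10) = 24, b(11) = 43, b(12) = 13, b(13) = 52, b(14) = 49, b(15) = 37, b(16) = 42, b(17) = 9, b(18) = 36, b(19) = 38, b(20) = 46, b(21) = 25, b(22) = 47, b(23) = 29, b(24) = 10, b(25) = 40, b(26) = 1, b(27) = 4.
The sequence repeats with period 26.
So b(121) = b(1 + ((121-1) mod 26)) = b(17) = 9.

9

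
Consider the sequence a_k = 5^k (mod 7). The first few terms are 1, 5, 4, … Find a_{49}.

5

We have a_0 = 1,  a_1 = 5,  a_2 = 4,  a_3 = 6,  a_4 = 2,  a_5 = 3,  a_6 = 1.
Since a_6 = a_0 = 1, the sequence is periodic with period 6.
(49 - 0) mod 6 = 1, so a_{49} = a_1 = 5.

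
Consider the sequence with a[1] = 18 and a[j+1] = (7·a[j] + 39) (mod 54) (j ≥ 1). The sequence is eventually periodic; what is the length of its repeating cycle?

We have a[1] = 18, a[2] = 3, a[3] = 6, a[4] = 27, a[5] = 12, a[6] = 15, a[7] = 36, a[8] = 21, a[9] = 24, a[10] = 45, a[11] = 30, a[12] = 33, a[13] = 0, a[14] = 39, a[15] = 42, a[16] = 9, a[17] = 48, a[18] = 51, a[19] = 18.
The sequence repeats with period 18.

18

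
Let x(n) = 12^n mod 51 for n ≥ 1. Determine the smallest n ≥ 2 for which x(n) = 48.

13

Computing terms: x(1) = 12; x(2) = 42; x(3) = 45; x(4) = 30; x(5) = 3; x(6) = 36; x(7) = 24; x(8) = 33; x(9) = 39; x(10) = 9; x(11) = 6; x(12) = 21; x(13) = 48; x(14) = 15; x(15) = 27; x(16) = 18; x(17) = 12.
The sequence repeats with period 16.
The value 48 first appears (with n ≥ 2) at x(13).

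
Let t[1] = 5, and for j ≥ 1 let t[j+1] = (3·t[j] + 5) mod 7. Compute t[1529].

Computing terms: t[1] = 5; t[2] = 6; t[3] = 2; t[4] = 4; t[5] = 3; t[6] = 0; t[7] = 5.
The sequence repeats with period 6.
So t[1529] = t[1 + ((1529-1) mod 6)] = t[5] = 3.

3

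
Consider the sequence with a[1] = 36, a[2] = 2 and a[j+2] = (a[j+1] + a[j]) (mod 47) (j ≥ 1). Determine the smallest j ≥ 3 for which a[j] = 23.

a[1] = 36, a[2] = 2, a[3] = 38, a[4] = 40, a[5] = 31, a[6] = 24, a[7] = 8, a[8] = 32, a[9] = 40, a[10] = 25, a[11] = 18, a[12] = 43, a[13] = 14, a[14] = 10, a[15] = 24, a[16] = 34, a[17] = 11, a[18] = 45, a[19] = 9, a[20] = 7, a[21] = 16, a[22] = 23, a[23] = 39, a[24] = 15, a[25] = 7, a[26] = 22, a[27] = 29, a[28] = 4, a[29] = 33, a[30] = 37, a[31] = 23, a[32] = 13, a[33] = 36, a[34] = 2.
The sequence repeats with period 32.
The value 23 first appears (with j ≥ 3) at a[22].

22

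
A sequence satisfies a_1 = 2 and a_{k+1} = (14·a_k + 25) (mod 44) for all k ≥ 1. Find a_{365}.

7

Computing terms: a_1 = 2,  a_2 = 9,  a_3 = 19,  a_4 = 27,  a_5 = 7,  a_6 = 35,  a_7 = 31,  a_8 = 19.
Since a_8 = a_3 = 19, the sequence is eventually periodic: after a pre-period of length 2 it cycles with period 5.
For k ≥ 3, a_k depends only on (k - 3) mod 5. (365 - 3) mod 5 = 2, so a_{365} = a_5 = 7.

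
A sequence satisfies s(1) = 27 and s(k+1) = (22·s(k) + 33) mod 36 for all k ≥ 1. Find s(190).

27

Listing terms: s(1) = 27,  s(2) = 15,  s(3) = 3,  s(4) = 27.
Since s(4) = s(1) = 27, the sequence is periodic with period 3.
(190 - 1) mod 3 = 0, so s(190) = s(1) = 27.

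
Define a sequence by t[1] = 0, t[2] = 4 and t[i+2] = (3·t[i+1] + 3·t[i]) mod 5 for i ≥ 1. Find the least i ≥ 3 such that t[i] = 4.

6

t[1] = 0, t[2] = 4, t[3] = 2, t[4] = 3, t[5] = 0, t[6] = 4.
Since (t[5], t[6]) = (t[1], t[2]) = (0, 4) (two consecutive terms determine the rest), the sequence is periodic with period 4.
The value 4 next appears (with i ≥ 3) at t[6].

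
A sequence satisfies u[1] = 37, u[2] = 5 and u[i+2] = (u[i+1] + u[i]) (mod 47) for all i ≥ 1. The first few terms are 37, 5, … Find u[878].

7

We have u[1] = 37, u[2] = 5, u[3] = 42, u[4] = 0, u[5] = 42, u[6] = 42, u[7] = 37, u[8] = 32, u[9] = 22, u[10] = 7, u[11] = 29, u[12] = 36, u[13] = 18, u[14] = 7, u[15] = 25, u[16] = 32, u[17] = 10, u[18] = 42, u[19] = 5, u[20] = 0, u[21] = 5, u[22] = 5, u[23] = 10, u[24] = 15, u[25] = 25, u[26] = 40, u[27] = 18, u[28] = 11, u[29] = 29, u[30] = 40, u[31] = 22, u[32] = 15, u[33] = 37, u[34] = 5.
The sequence repeats with period 32.
(878 - 1) mod 32 = 13, so u[878] = u[14] = 7.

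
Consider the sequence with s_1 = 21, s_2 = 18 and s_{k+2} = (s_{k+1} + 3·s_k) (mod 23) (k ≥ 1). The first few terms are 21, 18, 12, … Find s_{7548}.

Computing terms: s_1 = 21, s_2 = 18, s_3 = 12, s_4 = 20, s_5 = 10, s_6 = 1, s_7 = 8, s_8 = 11, s_9 = 12, s_{10} = 22, s_{11} = 12, s_{12} = 9, s_{13} = 22, s_{14} = 3, s_{15} = 0, s_{16} = 9, s_{17} = 9, s_{18} = 13, s_{19} = 17, s_{20} = 10, s_{21} = 15, s_{22} = 22, s_{23} = 21, s_{24} = 18.
The sequence repeats with period 22.
(7548 - 1) mod 22 = 1, so s_{7548} = s_2 = 18.

18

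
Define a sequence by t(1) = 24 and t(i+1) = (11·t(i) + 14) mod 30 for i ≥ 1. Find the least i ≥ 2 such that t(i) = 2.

8

Computing terms: t(1) = 24,  t(2) = 8,  t(3) = 12,  t(4) = 26,  t(5) = 0,  t(6) = 14,  t(7) = 18,  t(8) = 2,  t(9) = 6,  t(10) = 20,  t(11) = 24.
The sequence repeats with period 10.
The value 2 first appears (with i ≥ 2) at t(8).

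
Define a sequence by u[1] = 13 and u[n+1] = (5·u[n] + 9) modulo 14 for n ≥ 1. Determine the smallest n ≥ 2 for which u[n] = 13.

7

Listing terms: u[1] = 13, u[2] = 4, u[3] = 1, u[4] = 0, u[5] = 9, u[6] = 12, u[7] = 13.
The sequence repeats with period 6.
The value 13 next appears (with n ≥ 2) at u[7].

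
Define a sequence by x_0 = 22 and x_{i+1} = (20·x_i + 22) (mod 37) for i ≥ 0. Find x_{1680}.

Computing terms: x_0 = 22; x_1 = 18; x_2 = 12; x_3 = 3; x_4 = 8; x_5 = 34; x_6 = 36; x_7 = 2; x_8 = 25; x_9 = 4; x_{10} = 28; x_{11} = 27; x_{12} = 7; x_{13} = 14; x_{14} = 6; x_{15} = 31; x_{16} = 13; x_{17} = 23; x_{18} = 1; x_{19} = 5; x_{20} = 11; x_{21} = 20; x_{22} = 15; x_{23} = 26; x_{24} = 24; x_{25} = 21; x_{26} = 35; x_{27} = 19; x_{28} = 32; x_{29} = 33; x_{30} = 16; x_{31} = 9; x_{32} = 17; x_{33} = 29; x_{34} = 10; x_{35} = 0; x_{36} = 22.
The sequence repeats with period 36.
So x_{1680} = x_{0 + ((1680-0) mod 36)} = x_{24} = 24.

24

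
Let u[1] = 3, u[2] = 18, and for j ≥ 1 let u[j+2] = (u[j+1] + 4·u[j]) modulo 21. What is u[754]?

Listing terms: u[1] = 3, u[2] = 18, u[3] = 9, u[4] = 18, u[5] = 12, u[6] = 0, u[7] = 6, u[8] = 6, u[9] = 9, u[10] = 12, u[11] = 6, u[12] = 12, u[13] = 15, u[14] = 0, u[15] = 18, u[16] = 18, u[17] = 6, u[18] = 15, u[19] = 18, u[20] = 15, u[21] = 3, u[22] = 0, u[23] = 12, u[24] = 12, u[25] = 18, u[26] = 3, u[27] = 12, u[28] = 3, u[29] = 9, u[30] = 0, u[31] = 15, u[32] = 15, u[33] = 12, u[34] = 9, u[35] = 15, u[36] = 9, u[37] = 6, u[38] = 0, u[39] = 3, u[40] = 3, u[41] = 15, u[42] = 6, u[43] = 3, u[44] = 6, u[45] = 18, u[46] = 0, u[47] = 9, u[48] = 9, u[49] = 3, u[50] = 18.
The sequence repeats with period 48.
So u[754] = u[1 + ((754-1) mod 48)] = u[34] = 9.

9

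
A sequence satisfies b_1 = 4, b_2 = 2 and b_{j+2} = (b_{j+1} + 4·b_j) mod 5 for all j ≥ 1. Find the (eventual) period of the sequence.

We have b_1 = 4, b_2 = 2, b_3 = 3, b_4 = 1, b_5 = 3, b_6 = 2, b_7 = 4, b_8 = 2.
The sequence repeats with period 6.

6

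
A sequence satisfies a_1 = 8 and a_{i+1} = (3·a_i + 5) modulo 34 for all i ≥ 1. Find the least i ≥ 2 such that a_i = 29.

2

Listing terms: a_1 = 8,  a_2 = 29,  a_3 = 24,  a_4 = 9,  a_5 = 32,  a_6 = 33,  a_7 = 2,  a_8 = 11,  a_9 = 4,  a_{10} = 17,  a_{11} = 22,  a_{12} = 3,  a_{13} = 14,  a_{14} = 13,  a_{15} = 10,  a_{16} = 1,  a_{17} = 8.
Since a_{17} = a_1 = 8, the sequence is periodic with period 16.
The value 29 first appears (with i ≥ 2) at a_2.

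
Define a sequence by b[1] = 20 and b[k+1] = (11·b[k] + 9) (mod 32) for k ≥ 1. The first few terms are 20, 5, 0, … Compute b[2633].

4

b[1] = 20; b[2] = 5; b[3] = 0; b[4] = 9; b[5] = 12; b[6] = 13; b[7] = 24; b[8] = 17; b[9] = 4; b[10] = 21; b[11] = 16; b[12] = 25; b[13] = 28; b[14] = 29; b[15] = 8; b[16] = 1; b[17] = 20.
The sequence repeats with period 16.
(2633 - 1) mod 16 = 8, so b[2633] = b[9] = 4.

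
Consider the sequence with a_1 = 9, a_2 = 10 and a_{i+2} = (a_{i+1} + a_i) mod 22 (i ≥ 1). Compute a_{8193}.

19

Computing terms: a_1 = 9, a_2 = 10, a_3 = 19, a_4 = 7, a_5 = 4, a_6 = 11, a_7 = 15, a_8 = 4, a_9 = 19, a_{10} = 1, a_{11} = 20, a_{12} = 21, a_{13} = 19, a_{14} = 18, a_{15} = 15, a_{16} = 11, a_{17} = 4, a_{18} = 15, a_{19} = 19, a_{20} = 12, a_{21} = 9, a_{22} = 21, a_{23} = 8, a_{24} = 7, a_{25} = 15, a_{26} = 0, a_{27} = 15, a_{28} = 15, a_{29} = 8, a_{30} = 1, a_{31} = 9, a_{32} = 10.
The sequence repeats with period 30.
So a_{8193} = a_{1 + ((8193-1) mod 30)} = a_3 = 19.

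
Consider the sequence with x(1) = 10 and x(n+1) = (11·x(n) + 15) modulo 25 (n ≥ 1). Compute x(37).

Listing terms: x(1) = 10, x(2) = 0, x(3) = 15, x(4) = 5, x(5) = 20, x(6) = 10.
The sequence repeats with period 5.
So x(37) = x(1 + ((37-1) mod 5)) = x(2) = 0.

0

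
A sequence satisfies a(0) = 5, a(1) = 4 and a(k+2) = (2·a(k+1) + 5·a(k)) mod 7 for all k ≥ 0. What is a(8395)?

We have a(0) = 5,  a(1) = 4,  a(2) = 5,  a(3) = 2,  a(4) = 1,  a(5) = 5,  a(6) = 1,  a(7) = 6,  a(8) = 3,  a(9) = 1,  a(10) = 3,  a(11) = 4,  a(12) = 2,  a(13) = 3,  a(14) = 2,  a(15) = 5,  a(16) = 6,  a(17) = 2,  a(18) = 6,  a(19) = 1,  a(20) = 4,  a(21) = 6,  a(22) = 4,  a(23) = 3,  a(24) = 5,  a(25) = 4.
The sequence repeats with period 24.
(8395 - 0) mod 24 = 19, so a(8395) = a(19) = 1.

1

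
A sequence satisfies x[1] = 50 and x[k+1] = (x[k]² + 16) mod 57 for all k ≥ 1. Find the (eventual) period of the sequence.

x[1] = 50; x[2] = 8; x[3] = 23; x[4] = 32; x[5] = 14; x[6] = 41; x[7] = 44; x[8] = 14.
Since x[8] = x[5] = 14, the sequence is eventually periodic: after a pre-period of length 4 it cycles with period 3.

3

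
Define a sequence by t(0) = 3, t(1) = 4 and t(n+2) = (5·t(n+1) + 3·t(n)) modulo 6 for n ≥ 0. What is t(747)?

t(0) = 3,  t(1) = 4,  t(2) = 5,  t(3) = 1,  t(4) = 2,  t(5) = 1,  t(6) = 5,  t(7) = 4,  t(8) = 5.
Since (t(7), t(8)) = (t(1), t(2)) = (4, 5) (two consecutive terms determine the rest), the sequence is eventually periodic: after a pre-period of length 1 it cycles with period 6.
For n ≥ 1, t(n) depends only on (n - 1) mod 6. (747 - 1) mod 6 = 2, so t(747) = t(3) = 1.

1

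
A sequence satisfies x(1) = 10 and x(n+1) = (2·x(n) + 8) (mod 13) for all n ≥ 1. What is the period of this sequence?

Listing terms: x(1) = 10, x(2) = 2, x(3) = 12, x(4) = 6, x(5) = 7, x(6) = 9, x(7) = 0, x(8) = 8, x(9) = 11, x(10) = 4, x(11) = 3, x(12) = 1, x(13) = 10.
Since x(13) = x(1) = 10, the sequence is periodic with period 12.

12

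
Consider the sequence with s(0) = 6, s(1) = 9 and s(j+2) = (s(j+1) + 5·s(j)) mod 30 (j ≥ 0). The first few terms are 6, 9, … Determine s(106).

We have s(0) = 6,  s(1) = 9,  s(2) = 9,  s(3) = 24,  s(4) = 9,  s(5) = 9.
Since (s(4), s(5)) = (s(1), s(2)) = (9, 9) (two consecutive terms determine the rest), the sequence is eventually periodic: after a pre-period of length 1 it cycles with period 3.
For j ≥ 1, s(j) depends only on (j - 1) mod 3. (106 - 1) mod 3 = 0, so s(106) = s(1) = 9.

9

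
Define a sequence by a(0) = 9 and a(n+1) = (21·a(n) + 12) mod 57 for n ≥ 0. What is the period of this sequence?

18

Computing terms: a(0) = 9, a(1) = 30, a(2) = 15, a(3) = 42, a(4) = 39, a(5) = 33, a(6) = 21, a(7) = 54, a(8) = 6, a(9) = 24, a(10) = 3, a(11) = 18, a(12) = 48, a(13) = 51, a(14) = 0, a(15) = 12, a(16) = 36, a(17) = 27, a(18) = 9.
Since a(18) = a(0) = 9, the sequence is periodic with period 18.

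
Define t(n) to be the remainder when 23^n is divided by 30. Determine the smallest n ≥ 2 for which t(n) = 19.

We have t(1) = 23,  t(2) = 19,  t(3) = 17,  t(4) = 1,  t(5) = 23.
Since t(5) = t(1) = 23, the sequence is periodic with period 4.
The value 19 first appears (with n ≥ 2) at t(2).

2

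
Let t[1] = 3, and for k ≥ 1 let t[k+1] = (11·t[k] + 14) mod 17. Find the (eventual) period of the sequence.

16

Computing terms: t[1] = 3, t[2] = 13, t[3] = 4, t[4] = 7, t[5] = 6, t[6] = 12, t[7] = 10, t[8] = 5, t[9] = 1, t[10] = 8, t[11] = 0, t[12] = 14, t[13] = 15, t[14] = 9, t[15] = 11, t[16] = 16, t[17] = 3.
The sequence repeats with period 16.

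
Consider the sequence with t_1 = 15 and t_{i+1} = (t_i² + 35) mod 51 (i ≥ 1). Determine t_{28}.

14

t_1 = 15,  t_2 = 5,  t_3 = 9,  t_4 = 14,  t_5 = 27,  t_6 = 50,  t_7 = 36,  t_8 = 5.
Since t_8 = t_2 = 5, the sequence is eventually periodic: after a pre-period of length 1 it cycles with period 6.
For i ≥ 2, t_i depends only on (i - 2) mod 6. (28 - 2) mod 6 = 2, so t_{28} = t_4 = 14.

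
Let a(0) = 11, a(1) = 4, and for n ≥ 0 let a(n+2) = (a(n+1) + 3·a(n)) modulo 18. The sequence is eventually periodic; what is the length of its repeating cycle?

3

Computing terms: a(0) = 11,  a(1) = 4,  a(2) = 1,  a(3) = 13,  a(4) = 16,  a(5) = 1,  a(6) = 13.
Since (a(5), a(6)) = (a(2), a(3)) = (1, 13) (two consecutive terms determine the rest), the sequence is eventually periodic: after a pre-period of length 2 it cycles with period 3.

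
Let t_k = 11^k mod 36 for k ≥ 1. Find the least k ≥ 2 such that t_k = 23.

5

Computing terms: t_1 = 11, t_2 = 13, t_3 = 35, t_4 = 25, t_5 = 23, t_6 = 1, t_7 = 11.
Since t_7 = t_1 = 11, the sequence is periodic with period 6.
The value 23 first appears (with k ≥ 2) at t_5.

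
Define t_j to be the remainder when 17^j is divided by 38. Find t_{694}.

17

Listing terms: t_1 = 17,  t_2 = 23,  t_3 = 11,  t_4 = 35,  t_5 = 25,  t_6 = 7,  t_7 = 5,  t_8 = 9,  t_9 = 1,  t_{10} = 17.
Since t_{10} = t_1 = 17, the sequence is periodic with period 9.
(694 - 1) mod 9 = 0, so t_{694} = t_1 = 17.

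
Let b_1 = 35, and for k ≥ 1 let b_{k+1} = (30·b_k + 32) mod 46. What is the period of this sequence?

22

Listing terms: b_1 = 35,  b_2 = 24,  b_3 = 16,  b_4 = 6,  b_5 = 28,  b_6 = 44,  b_7 = 18,  b_8 = 20,  b_9 = 34,  b_{10} = 40,  b_{11} = 36,  b_{12} = 8,  b_{13} = 42,  b_{14} = 4,  b_{15} = 14,  b_{16} = 38,  b_{17} = 22,  b_{18} = 2,  b_{19} = 0,  b_{20} = 32,  b_{21} = 26,  b_{22} = 30,  b_{23} = 12,  b_{24} = 24.
Since b_{24} = b_2 = 24, the sequence is eventually periodic: after a pre-period of length 1 it cycles with period 22.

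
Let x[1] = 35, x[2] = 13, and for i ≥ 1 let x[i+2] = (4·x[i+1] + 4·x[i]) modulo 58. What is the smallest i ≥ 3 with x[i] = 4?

We have x[1] = 35,  x[2] = 13,  x[3] = 18,  x[4] = 8,  x[5] = 46,  x[6] = 42,  x[7] = 4,  x[8] = 10,  x[9] = 56,  x[10] = 32,  x[11] = 4,  x[12] = 28,  x[13] = 12,  x[14] = 44,  x[15] = 50,  x[16] = 28,  x[17] = 22,  x[18] = 26,  x[19] = 18,  x[20] = 2,  x[21] = 22,  x[22] = 38,  x[23] = 8,  x[24] = 10,  x[25] = 14,  x[26] = 38,  x[27] = 34,  x[28] = 56,  x[29] = 12,  x[30] = 40,  x[31] = 34,  x[32] = 6,  x[33] = 44,  x[34] = 26,  x[35] = 48,  x[36] = 6,  x[37] = 42,  x[38] = 18,  x[39] = 8.
Since (x[38], x[39]) = (x[3], x[4]) = (18, 8) (two consecutive terms determine the rest), the sequence is eventually periodic: after a pre-period of length 2 it cycles with period 35.
The value 4 first appears (with i ≥ 3) at x[7].

7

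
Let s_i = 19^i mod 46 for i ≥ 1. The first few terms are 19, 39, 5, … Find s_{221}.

We have s_1 = 19, s_2 = 39, s_3 = 5, s_4 = 3, s_5 = 11, s_6 = 25, s_7 = 15, s_8 = 9, s_9 = 33, s_{10} = 29, s_{11} = 45, s_{12} = 27, s_{13} = 7, s_{14} = 41, s_{15} = 43, s_{16} = 35, s_{17} = 21, s_{18} = 31, s_{19} = 37, s_{20} = 13, s_{21} = 17, s_{22} = 1, s_{23} = 19.
Since s_{23} = s_1 = 19, the sequence is periodic with period 22.
(221 - 1) mod 22 = 0, so s_{221} = s_1 = 19.

19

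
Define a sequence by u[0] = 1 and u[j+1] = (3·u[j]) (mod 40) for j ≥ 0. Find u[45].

u[0] = 1,  u[1] = 3,  u[2] = 9,  u[3] = 27,  u[4] = 1.
The sequence repeats with period 4.
So u[45] = u[0 + ((45-0) mod 4)] = u[1] = 3.

3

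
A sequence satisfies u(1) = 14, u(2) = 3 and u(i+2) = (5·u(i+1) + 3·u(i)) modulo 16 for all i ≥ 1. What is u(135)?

9

u(1) = 14, u(2) = 3, u(3) = 9, u(4) = 6, u(5) = 9, u(6) = 15, u(7) = 6, u(8) = 11, u(9) = 9, u(10) = 14, u(11) = 1, u(12) = 15, u(13) = 14, u(14) = 3.
Since (u(13), u(14)) = (u(1), u(2)) = (14, 3) (two consecutive terms determine the rest), the sequence is periodic with period 12.
So u(135) = u(1 + ((135-1) mod 12)) = u(3) = 9.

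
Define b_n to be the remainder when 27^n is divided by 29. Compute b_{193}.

18

Computing terms: b_0 = 1,  b_1 = 27,  b_2 = 4,  b_3 = 21,  b_4 = 16,  b_5 = 26,  b_6 = 6,  b_7 = 17,  b_8 = 24,  b_9 = 10,  b_{10} = 9,  b_{11} = 11,  b_{12} = 7,  b_{13} = 15,  b_{14} = 28,  b_{15} = 2,  b_{16} = 25,  b_{17} = 8,  b_{18} = 13,  b_{19} = 3,  b_{20} = 23,  b_{21} = 12,  b_{22} = 5,  b_{23} = 19,  b_{24} = 20,  b_{25} = 18,  b_{26} = 22,  b_{27} = 14,  b_{28} = 1.
Since b_{28} = b_0 = 1, the sequence is periodic with period 28.
(193 - 0) mod 28 = 25, so b_{193} = b_{25} = 18.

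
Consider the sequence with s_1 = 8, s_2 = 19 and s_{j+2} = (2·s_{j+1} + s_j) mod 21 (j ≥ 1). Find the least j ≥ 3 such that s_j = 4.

Listing terms: s_1 = 8, s_2 = 19, s_3 = 4, s_4 = 6, s_5 = 16, s_6 = 17, s_7 = 8, s_8 = 12, s_9 = 11, s_{10} = 13, s_{11} = 16, s_{12} = 3, s_{13} = 1, s_{14} = 5, s_{15} = 11, s_{16} = 6, s_{17} = 2, s_{18} = 10, s_{19} = 1, s_{20} = 12, s_{21} = 4, s_{22} = 20, s_{23} = 2, s_{24} = 3, s_{25} = 8, s_{26} = 19.
The sequence repeats with period 24.
The value 4 first appears (with j ≥ 3) at s_3.

3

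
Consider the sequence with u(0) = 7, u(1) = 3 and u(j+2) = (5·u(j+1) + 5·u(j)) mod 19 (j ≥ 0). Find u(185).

u(0) = 7,  u(1) = 3,  u(2) = 12,  u(3) = 18,  u(4) = 17,  u(5) = 4,  u(6) = 10,  u(7) = 13,  u(8) = 1,  u(9) = 13,  u(10) = 13,  u(11) = 16,  u(12) = 12,  u(13) = 7,  u(14) = 0,  u(15) = 16,  u(16) = 4,  u(17) = 5,  u(18) = 7,  u(19) = 3.
Since (u(18), u(19)) = (u(0), u(1)) = (7, 3) (two consecutive terms determine the rest), the sequence is periodic with period 18.
So u(185) = u(0 + ((185-0) mod 18)) = u(5) = 4.

4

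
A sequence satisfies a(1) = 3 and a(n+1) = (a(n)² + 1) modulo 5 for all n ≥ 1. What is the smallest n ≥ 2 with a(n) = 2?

4

We have a(1) = 3; a(2) = 0; a(3) = 1; a(4) = 2; a(5) = 0.
Since a(5) = a(2) = 0, the sequence is eventually periodic: after a pre-period of length 1 it cycles with period 3.
The value 2 first appears (with n ≥ 2) at a(4).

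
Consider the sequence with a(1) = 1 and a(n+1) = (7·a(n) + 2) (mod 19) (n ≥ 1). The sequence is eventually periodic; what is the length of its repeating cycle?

3

Listing terms: a(1) = 1,  a(2) = 9,  a(3) = 8,  a(4) = 1.
Since a(4) = a(1) = 1, the sequence is periodic with period 3.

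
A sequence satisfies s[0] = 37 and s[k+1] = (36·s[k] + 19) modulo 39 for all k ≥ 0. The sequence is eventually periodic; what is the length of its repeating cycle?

We have s[0] = 37,  s[1] = 25,  s[2] = 22,  s[3] = 31,  s[4] = 4,  s[5] = 7,  s[6] = 37.
Since s[6] = s[0] = 37, the sequence is periodic with period 6.

6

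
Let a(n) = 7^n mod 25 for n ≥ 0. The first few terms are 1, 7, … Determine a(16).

1

We have a(0) = 1,  a(1) = 7,  a(2) = 24,  a(3) = 18,  a(4) = 1.
The sequence repeats with period 4.
(16 - 0) mod 4 = 0, so a(16) = a(0) = 1.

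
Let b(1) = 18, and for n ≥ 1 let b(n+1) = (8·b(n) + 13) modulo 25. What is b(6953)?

13

Computing terms: b(1) = 18,  b(2) = 7,  b(3) = 19,  b(4) = 15,  b(5) = 8,  b(6) = 2,  b(7) = 4,  b(8) = 20,  b(9) = 23,  b(10) = 22,  b(11) = 14,  b(12) = 0,  b(13) = 13,  b(14) = 17,  b(15) = 24,  b(16) = 5,  b(17) = 3,  b(18) = 12,  b(19) = 9,  b(20) = 10,  b(21) = 18.
Since b(21) = b(1) = 18, the sequence is periodic with period 20.
(6953 - 1) mod 20 = 12, so b(6953) = b(13) = 13.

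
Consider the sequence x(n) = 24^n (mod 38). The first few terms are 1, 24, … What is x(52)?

16

We have x(0) = 1; x(1) = 24; x(2) = 6; x(3) = 30; x(4) = 36; x(5) = 28; x(6) = 26; x(7) = 16; x(8) = 4; x(9) = 20; x(10) = 24.
Since x(10) = x(1) = 24, the sequence is eventually periodic: after a pre-period of length 1 it cycles with period 9.
For n ≥ 1, x(n) depends only on (n - 1) mod 9. (52 - 1) mod 9 = 6, so x(52) = x(7) = 16.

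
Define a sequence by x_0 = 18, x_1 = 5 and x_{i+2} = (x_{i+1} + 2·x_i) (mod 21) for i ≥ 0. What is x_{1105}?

Listing terms: x_0 = 18, x_1 = 5, x_2 = 20, x_3 = 9, x_4 = 7, x_5 = 4, x_6 = 18, x_7 = 5.
Since (x_6, x_7) = (x_0, x_1) = (18, 5) (two consecutive terms determine the rest), the sequence is periodic with period 6.
So x_{1105} = x_{0 + ((1105-0) mod 6)} = x_1 = 5.

5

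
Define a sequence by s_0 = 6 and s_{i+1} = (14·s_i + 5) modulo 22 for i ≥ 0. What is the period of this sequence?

5

Computing terms: s_0 = 6, s_1 = 1, s_2 = 19, s_3 = 7, s_4 = 15, s_5 = 17, s_6 = 1.
Since s_6 = s_1 = 1, the sequence is eventually periodic: after a pre-period of length 1 it cycles with period 5.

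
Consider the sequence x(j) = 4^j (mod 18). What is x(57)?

10

Computing terms: x(0) = 1, x(1) = 4, x(2) = 16, x(3) = 10, x(4) = 4.
Since x(4) = x(1) = 4, the sequence is eventually periodic: after a pre-period of length 1 it cycles with period 3.
For j ≥ 1, x(j) depends only on (j - 1) mod 3. (57 - 1) mod 3 = 2, so x(57) = x(3) = 10.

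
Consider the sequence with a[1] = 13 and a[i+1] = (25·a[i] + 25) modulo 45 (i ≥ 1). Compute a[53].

Listing terms: a[1] = 13, a[2] = 35, a[3] = 0, a[4] = 25, a[5] = 20, a[6] = 30, a[7] = 10, a[8] = 5, a[9] = 15, a[10] = 40, a[11] = 35.
Since a[11] = a[2] = 35, the sequence is eventually periodic: after a pre-period of length 1 it cycles with period 9.
For i ≥ 2, a[i] depends only on (i - 2) mod 9. (53 - 2) mod 9 = 6, so a[53] = a[8] = 5.

5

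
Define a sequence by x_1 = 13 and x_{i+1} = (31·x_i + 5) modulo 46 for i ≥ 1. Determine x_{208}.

34

Listing terms: x_1 = 13; x_2 = 40; x_3 = 3; x_4 = 6; x_5 = 7; x_6 = 38; x_7 = 33; x_8 = 16; x_9 = 41; x_{10} = 34; x_{11} = 1; x_{12} = 36; x_{13} = 17; x_{14} = 26; x_{15} = 29; x_{16} = 30; x_{17} = 15; x_{18} = 10; x_{19} = 39; x_{20} = 18; x_{21} = 11; x_{22} = 24; x_{23} = 13.
The sequence repeats with period 22.
(208 - 1) mod 22 = 9, so x_{208} = x_{10} = 34.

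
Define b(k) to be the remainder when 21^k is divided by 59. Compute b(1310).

3

Listing terms: b(0) = 1, b(1) = 21, b(2) = 28, b(3) = 57, b(4) = 17, b(5) = 3, b(6) = 4, b(7) = 25, b(8) = 53, b(9) = 51, b(10) = 9, b(11) = 12, b(12) = 16, b(13) = 41, b(14) = 35, b(15) = 27, b(16) = 36, b(17) = 48, b(18) = 5, b(19) = 46, b(20) = 22, b(21) = 49, b(22) = 26, b(23) = 15, b(24) = 20, b(25) = 7, b(26) = 29, b(27) = 19, b(28) = 45, b(29) = 1.
Since b(29) = b(0) = 1, the sequence is periodic with period 29.
(1310 - 0) mod 29 = 5, so b(1310) = b(5) = 3.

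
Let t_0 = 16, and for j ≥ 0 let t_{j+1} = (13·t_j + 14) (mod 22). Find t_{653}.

6

We have t_0 = 16,  t_1 = 2,  t_2 = 18,  t_3 = 6,  t_4 = 4,  t_5 = 0,  t_6 = 14,  t_7 = 20,  t_8 = 10,  t_9 = 12,  t_{10} = 16.
Since t_{10} = t_0 = 16, the sequence is periodic with period 10.
So t_{653} = t_{0 + ((653-0) mod 10)} = t_3 = 6.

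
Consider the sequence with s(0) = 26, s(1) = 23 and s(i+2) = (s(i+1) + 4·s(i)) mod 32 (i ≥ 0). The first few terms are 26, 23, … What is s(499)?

27

Listing terms: s(0) = 26, s(1) = 23, s(2) = 31, s(3) = 27, s(4) = 23, s(5) = 3, s(6) = 31, s(7) = 11, s(8) = 7, s(9) = 19, s(10) = 15, s(11) = 27, s(12) = 23.
Since (s(11), s(12)) = (s(3), s(4)) = (27, 23) (two consecutive terms determine the rest), the sequence is eventually periodic: after a pre-period of length 3 it cycles with period 8.
For i ≥ 3, s(i) depends only on (i - 3) mod 8. (499 - 3) mod 8 = 0, so s(499) = s(3) = 27.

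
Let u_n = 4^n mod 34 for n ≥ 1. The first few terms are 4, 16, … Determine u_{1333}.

4

We have u_1 = 4; u_2 = 16; u_3 = 30; u_4 = 18; u_5 = 4.
The sequence repeats with period 4.
(1333 - 1) mod 4 = 0, so u_{1333} = u_1 = 4.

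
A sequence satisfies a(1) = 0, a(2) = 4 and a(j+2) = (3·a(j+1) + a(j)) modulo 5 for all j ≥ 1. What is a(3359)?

3

Computing terms: a(1) = 0; a(2) = 4; a(3) = 2; a(4) = 0; a(5) = 2; a(6) = 1; a(7) = 0; a(8) = 1; a(9) = 3; a(10) = 0; a(11) = 3; a(12) = 4; a(13) = 0; a(14) = 4.
The sequence repeats with period 12.
(3359 - 1) mod 12 = 10, so a(3359) = a(11) = 3.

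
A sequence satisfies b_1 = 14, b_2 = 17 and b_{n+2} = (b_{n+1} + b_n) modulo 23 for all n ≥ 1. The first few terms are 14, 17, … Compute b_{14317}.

b_1 = 14,  b_2 = 17,  b_3 = 8,  b_4 = 2,  b_5 = 10,  b_6 = 12,  b_7 = 22,  b_8 = 11,  b_9 = 10,  b_{10} = 21,  b_{11} = 8,  b_{12} = 6,  b_{13} = 14,  b_{14} = 20,  b_{15} = 11,  b_{16} = 8,  b_{17} = 19,  b_{18} = 4,  b_{19} = 0,  b_{20} = 4,  b_{21} = 4,  b_{22} = 8,  b_{23} = 12,  b_{24} = 20,  b_{25} = 9,  b_{26} = 6,  b_{27} = 15,  b_{28} = 21,  b_{29} = 13,  b_{30} = 11,  b_{31} = 1,  b_{32} = 12,  b_{33} = 13,  b_{34} = 2,  b_{35} = 15,  b_{36} = 17,  b_{37} = 9,  b_{38} = 3,  b_{39} = 12,  b_{40} = 15,  b_{41} = 4,  b_{42} = 19,  b_{43} = 0,  b_{44} = 19,  b_{45} = 19,  b_{46} = 15,  b_{47} = 11,  b_{48} = 3,  b_{49} = 14,  b_{50} = 17.
The sequence repeats with period 48.
(14317 - 1) mod 48 = 12, so b_{14317} = b_{13} = 14.

14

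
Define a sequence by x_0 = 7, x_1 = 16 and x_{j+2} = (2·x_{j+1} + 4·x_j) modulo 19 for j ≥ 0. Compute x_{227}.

Computing terms: x_0 = 7, x_1 = 16, x_2 = 3, x_3 = 13, x_4 = 0, x_5 = 14, x_6 = 9, x_7 = 17, x_8 = 13, x_9 = 18, x_{10} = 12, x_{11} = 1, x_{12} = 12, x_{13} = 9, x_{14} = 9, x_{15} = 16, x_{16} = 11, x_{17} = 10, x_{18} = 7, x_{19} = 16.
Since (x_{18}, x_{19}) = (x_0, x_1) = (7, 16) (two consecutive terms determine the rest), the sequence is periodic with period 18.
(227 - 0) mod 18 = 11, so x_{227} = x_{11} = 1.

1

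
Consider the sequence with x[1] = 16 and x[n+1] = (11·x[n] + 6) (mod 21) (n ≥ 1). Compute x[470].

14

Computing terms: x[1] = 16; x[2] = 14; x[3] = 13; x[4] = 2; x[5] = 7; x[6] = 20; x[7] = 16.
Since x[7] = x[1] = 16, the sequence is periodic with period 6.
So x[470] = x[1 + ((470-1) mod 6)] = x[2] = 14.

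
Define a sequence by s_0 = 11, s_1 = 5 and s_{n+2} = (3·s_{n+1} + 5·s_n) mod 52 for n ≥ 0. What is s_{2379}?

27

Computing terms: s_0 = 11, s_1 = 5, s_2 = 18, s_3 = 27, s_4 = 15, s_5 = 24, s_6 = 43, s_7 = 41, s_8 = 26, s_9 = 23, s_{10} = 43, s_{11} = 36, s_{12} = 11, s_{13} = 5.
The sequence repeats with period 12.
So s_{2379} = s_{0 + ((2379-0) mod 12)} = s_3 = 27.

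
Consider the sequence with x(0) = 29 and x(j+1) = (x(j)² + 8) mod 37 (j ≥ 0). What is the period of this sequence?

5

Listing terms: x(0) = 29,  x(1) = 35,  x(2) = 12,  x(3) = 4,  x(4) = 24,  x(5) = 29.
Since x(5) = x(0) = 29, the sequence is periodic with period 5.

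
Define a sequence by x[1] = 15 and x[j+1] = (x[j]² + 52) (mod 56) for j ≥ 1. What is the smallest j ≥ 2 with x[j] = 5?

x[1] = 15,  x[2] = 53,  x[3] = 5,  x[4] = 21,  x[5] = 45,  x[6] = 5.
Since x[6] = x[3] = 5, the sequence is eventually periodic: after a pre-period of length 2 it cycles with period 3.
The value 5 first appears (with j ≥ 2) at x[3].

3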